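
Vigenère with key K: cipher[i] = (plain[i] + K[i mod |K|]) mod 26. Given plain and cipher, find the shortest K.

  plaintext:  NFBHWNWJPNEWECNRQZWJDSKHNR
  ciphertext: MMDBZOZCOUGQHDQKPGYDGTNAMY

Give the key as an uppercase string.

ZHCUDBDT

  i= 0: M-N = 25 → Z
  i= 1: M-F =  7 → H
  i= 2: D-B =  2 → C
  i= 3: B-H = 20 → U
  i= 4: Z-W =  3 → D
  i= 5: O-N =  1 → B
  i= 6: Z-W =  3 → D
  i= 7: C-J = 19 → T
  i= 8: O-P = 25 → Z
  i= 9: U-N =  7 → H
  i=10: G-E =  2 → C
  i=11: Q-W = 20 → U
  i=12: H-E =  3 → D
  i=13: D-C =  1 → B
  i=14: Q-N =  3 → D
  i=15: K-R = 19 → T
  i=16: P-Q = 25 → Z
  i=17: G-Z =  7 → H
  i=18: Y-W =  2 → C
  i=19: D-J = 20 → U
  i=20: G-D =  3 → D
  i=21: T-S =  1 → B
  i=22: N-K =  3 → D
  i=23: A-H = 19 → T
  i=24: M-N = 25 → Z
  i=25: Y-R =  7 → H
  shifts repeat with period 8: ZHCUDBDT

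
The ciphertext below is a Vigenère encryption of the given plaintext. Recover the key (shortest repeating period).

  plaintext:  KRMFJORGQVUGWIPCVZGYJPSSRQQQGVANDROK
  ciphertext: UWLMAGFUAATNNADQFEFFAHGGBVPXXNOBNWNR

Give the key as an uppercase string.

KFZHRSOO

  i= 0: U-K = 10 → K
  i= 1: W-R =  5 → F
  i= 2: L-M = 25 → Z
  i= 3: M-F =  7 → H
  i= 4: A-J = 17 → R
  i= 5: G-O = 18 → S
  i= 6: F-R = 14 → O
  i= 7: U-G = 14 → O
  i= 8: A-Q = 10 → K
  i= 9: A-V =  5 → F
  i=10: T-U = 25 → Z
  i=11: N-G =  7 → H
  i=12: N-W = 17 → R
  i=13: A-I = 18 → S
  i=14: D-P = 14 → O
  i=15: Q-C = 14 → O
  i=16: F-V = 10 → K
  i=17: E-Z =  5 → F
  i=18: F-G = 25 → Z
  i=19: F-Y =  7 → H
  i=20: A-J = 17 → R
  i=21: H-P = 18 → S
  i=22: G-S = 14 → O
  i=23: G-S = 14 → O
  i=24: B-R = 10 → K
  i=25: V-Q =  5 → F
  i=26: P-Q = 25 → Z
  i=27: X-Q =  7 → H
  i=28: X-G = 17 → R
  i=29: N-V = 18 → S
  i=30: O-A = 14 → O
  i=31: B-N = 14 → O
  i=32: N-D = 10 → K
  i=33: W-R =  5 → F
  i=34: N-O = 25 → Z
  i=35: R-K =  7 → H
  shifts repeat with period 8: KFZHRSOO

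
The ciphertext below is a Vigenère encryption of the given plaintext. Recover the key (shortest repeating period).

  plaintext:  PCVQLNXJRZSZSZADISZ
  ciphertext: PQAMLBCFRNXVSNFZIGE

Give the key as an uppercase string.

  i= 0: P-P =  0 → A
  i= 1: Q-C = 14 → O
  i= 2: A-V =  5 → F
  i= 3: M-Q = 22 → W
  i= 4: L-L =  0 → A
  i= 5: B-N = 14 → O
  i= 6: C-X =  5 → F
  i= 7: F-J = 22 → W
  i= 8: R-R =  0 → A
  i= 9: N-Z = 14 → O
  i=10: X-S =  5 → F
  i=11: V-Z = 22 → W
  i=12: S-S =  0 → A
  i=13: N-Z = 14 → O
  i=14: F-A =  5 → F
  i=15: Z-D = 22 → W
  i=16: I-I =  0 → A
  i=17: G-S = 14 → O
  i=18: E-Z =  5 → F
  shifts repeat with period 4: AOFW

AOFW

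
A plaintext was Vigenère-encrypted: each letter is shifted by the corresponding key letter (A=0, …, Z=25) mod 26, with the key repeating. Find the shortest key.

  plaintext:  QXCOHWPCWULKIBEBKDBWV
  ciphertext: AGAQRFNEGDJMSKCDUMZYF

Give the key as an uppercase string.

  i= 0: A-Q = 10 → K
  i= 1: G-X =  9 → J
  i= 2: A-C = 24 → Y
  i= 3: Q-O =  2 → C
  i= 4: R-H = 10 → K
  i= 5: F-W =  9 → J
  i= 6: N-P = 24 → Y
  i= 7: E-C =  2 → C
  i= 8: G-W = 10 → K
  i= 9: D-U =  9 → J
  i=10: J-L = 24 → Y
  i=11: M-K =  2 → C
  i=12: S-I = 10 → K
  i=13: K-B =  9 → J
  i=14: C-E = 24 → Y
  i=15: D-B =  2 → C
  i=16: U-K = 10 → K
  i=17: M-D =  9 → J
  i=18: Z-B = 24 → Y
  i=19: Y-W =  2 → C
  i=20: F-V = 10 → K
  shifts repeat with period 4: KJYC

KJYC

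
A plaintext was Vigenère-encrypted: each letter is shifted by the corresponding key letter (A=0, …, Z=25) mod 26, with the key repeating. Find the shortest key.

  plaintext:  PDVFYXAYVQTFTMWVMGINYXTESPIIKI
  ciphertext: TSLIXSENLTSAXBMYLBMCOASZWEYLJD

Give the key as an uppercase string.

EPQDZV

  i= 0: T-P =  4 → E
  i= 1: S-D = 15 → P
  i= 2: L-V = 16 → Q
  i= 3: I-F =  3 → D
  i= 4: X-Y = 25 → Z
  i= 5: S-X = 21 → V
  i= 6: E-A =  4 → E
  i= 7: N-Y = 15 → P
  i= 8: L-V = 16 → Q
  i= 9: T-Q =  3 → D
  i=10: S-T = 25 → Z
  i=11: A-F = 21 → V
  i=12: X-T =  4 → E
  i=13: B-M = 15 → P
  i=14: M-W = 16 → Q
  i=15: Y-V =  3 → D
  i=16: L-M = 25 → Z
  i=17: B-G = 21 → V
  i=18: M-I =  4 → E
  i=19: C-N = 15 → P
  i=20: O-Y = 16 → Q
  i=21: A-X =  3 → D
  i=22: S-T = 25 → Z
  i=23: Z-E = 21 → V
  i=24: W-S =  4 → E
  i=25: E-P = 15 → P
  i=26: Y-I = 16 → Q
  i=27: L-I =  3 → D
  i=28: J-K = 25 → Z
  i=29: D-I = 21 → V
  shifts repeat with period 6: EPQDZV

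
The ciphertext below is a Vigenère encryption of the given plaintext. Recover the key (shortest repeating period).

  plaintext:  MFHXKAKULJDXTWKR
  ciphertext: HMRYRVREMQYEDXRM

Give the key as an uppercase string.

  i= 0: H-M = 21 → V
  i= 1: M-F =  7 → H
  i= 2: R-H = 10 → K
  i= 3: Y-X =  1 → B
  i= 4: R-K =  7 → H
  i= 5: V-A = 21 → V
  i= 6: R-K =  7 → H
  i= 7: E-U = 10 → K
  i= 8: M-L =  1 → B
  i= 9: Q-J =  7 → H
  i=10: Y-D = 21 → V
  i=11: E-X =  7 → H
  i=12: D-T = 10 → K
  i=13: X-W =  1 → B
  i=14: R-K =  7 → H
  i=15: M-R = 21 → V
  shifts repeat with period 5: VHKBH

VHKBH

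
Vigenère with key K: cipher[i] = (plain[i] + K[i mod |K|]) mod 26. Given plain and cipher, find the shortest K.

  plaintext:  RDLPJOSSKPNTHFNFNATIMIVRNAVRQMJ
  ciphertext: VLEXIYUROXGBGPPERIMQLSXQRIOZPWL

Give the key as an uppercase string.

  i= 0: V-R =  4 → E
  i= 1: L-D =  8 → I
  i= 2: E-L = 19 → T
  i= 3: X-P =  8 → I
  i= 4: I-J = 25 → Z
  i= 5: Y-O = 10 → K
  i= 6: U-S =  2 → C
  i= 7: R-S = 25 → Z
  i= 8: O-K =  4 → E
  i= 9: X-P =  8 → I
  i=10: G-N = 19 → T
  i=11: B-T =  8 → I
  i=12: G-H = 25 → Z
  i=13: P-F = 10 → K
  i=14: P-N =  2 → C
  i=15: E-F = 25 → Z
  i=16: R-N =  4 → E
  i=17: I-A =  8 → I
  i=18: M-T = 19 → T
  i=19: Q-I =  8 → I
  i=20: L-M = 25 → Z
  i=21: S-I = 10 → K
  i=22: X-V =  2 → C
  i=23: Q-R = 25 → Z
  i=24: R-N =  4 → E
  i=25: I-A =  8 → I
  i=26: O-V = 19 → T
  i=27: Z-R =  8 → I
  i=28: P-Q = 25 → Z
  i=29: W-M = 10 → K
  i=30: L-J =  2 → C
  shifts repeat with period 8: EITIZKCZ

EITIZKCZ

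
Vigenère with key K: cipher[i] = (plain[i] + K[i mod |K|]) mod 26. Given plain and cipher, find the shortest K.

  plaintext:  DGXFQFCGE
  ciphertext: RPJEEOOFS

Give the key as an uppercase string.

  i= 0: R-D = 14 → O
  i= 1: P-G =  9 → J
  i= 2: J-X = 12 → M
  i= 3: E-F = 25 → Z
  i= 4: E-Q = 14 → O
  i= 5: O-F =  9 → J
  i= 6: O-C = 12 → M
  i= 7: F-G = 25 → Z
  i= 8: S-E = 14 → O
  shifts repeat with period 4: OJMZ

OJMZ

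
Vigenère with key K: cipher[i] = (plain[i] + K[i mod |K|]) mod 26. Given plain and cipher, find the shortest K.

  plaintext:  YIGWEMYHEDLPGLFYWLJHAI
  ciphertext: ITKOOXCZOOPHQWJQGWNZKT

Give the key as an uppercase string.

KLES

  i= 0: I-Y = 10 → K
  i= 1: T-I = 11 → L
  i= 2: K-G =  4 → E
  i= 3: O-W = 18 → S
  i= 4: O-E = 10 → K
  i= 5: X-M = 11 → L
  i= 6: C-Y =  4 → E
  i= 7: Z-H = 18 → S
  i= 8: O-E = 10 → K
  i= 9: O-D = 11 → L
  i=10: P-L =  4 → E
  i=11: H-P = 18 → S
  i=12: Q-G = 10 → K
  i=13: W-L = 11 → L
  i=14: J-F =  4 → E
  i=15: Q-Y = 18 → S
  i=16: G-W = 10 → K
  i=17: W-L = 11 → L
  i=18: N-J =  4 → E
  i=19: Z-H = 18 → S
  i=20: K-A = 10 → K
  i=21: T-I = 11 → L
  shifts repeat with period 4: KLES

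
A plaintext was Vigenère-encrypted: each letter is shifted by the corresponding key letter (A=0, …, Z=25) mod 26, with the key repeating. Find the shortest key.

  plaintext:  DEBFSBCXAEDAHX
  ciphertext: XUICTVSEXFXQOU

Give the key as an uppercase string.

UQHXB

  i= 0: X-D = 20 → U
  i= 1: U-E = 16 → Q
  i= 2: I-B =  7 → H
  i= 3: C-F = 23 → X
  i= 4: T-S =  1 → B
  i= 5: V-B = 20 → U
  i= 6: S-C = 16 → Q
  i= 7: E-X =  7 → H
  i= 8: X-A = 23 → X
  i= 9: F-E =  1 → B
  i=10: X-D = 20 → U
  i=11: Q-A = 16 → Q
  i=12: O-H =  7 → H
  i=13: U-X = 23 → X
  shifts repeat with period 5: UQHXB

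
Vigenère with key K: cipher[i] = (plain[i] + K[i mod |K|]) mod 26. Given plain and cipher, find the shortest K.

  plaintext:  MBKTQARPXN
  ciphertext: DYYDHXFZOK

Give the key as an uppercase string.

  i= 0: D-M = 17 → R
  i= 1: Y-B = 23 → X
  i= 2: Y-K = 14 → O
  i= 3: D-T = 10 → K
  i= 4: H-Q = 17 → R
  i= 5: X-A = 23 → X
  i= 6: F-R = 14 → O
  i= 7: Z-P = 10 → K
  i= 8: O-X = 17 → R
  i= 9: K-N = 23 → X
  shifts repeat with period 4: RXOK

RXOK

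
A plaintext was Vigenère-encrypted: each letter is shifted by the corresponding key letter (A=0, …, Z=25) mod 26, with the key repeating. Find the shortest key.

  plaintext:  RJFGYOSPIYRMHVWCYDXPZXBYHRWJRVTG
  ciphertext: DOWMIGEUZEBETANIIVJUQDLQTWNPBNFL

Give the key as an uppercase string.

  i= 0: D-R = 12 → M
  i= 1: O-J =  5 → F
  i= 2: W-F = 17 → R
  i= 3: M-G =  6 → G
  i= 4: I-Y = 10 → K
  i= 5: G-O = 18 → S
  i= 6: E-S = 12 → M
  i= 7: U-P =  5 → F
  i= 8: Z-I = 17 → R
  i= 9: E-Y =  6 → G
  i=10: B-R = 10 → K
  i=11: E-M = 18 → S
  i=12: T-H = 12 → M
  i=13: A-V =  5 → F
  i=14: N-W = 17 → R
  i=15: I-C =  6 → G
  i=16: I-Y = 10 → K
  i=17: V-D = 18 → S
  i=18: J-X = 12 → M
  i=19: U-P =  5 → F
  i=20: Q-Z = 17 → R
  i=21: D-X =  6 → G
  i=22: L-B = 10 → K
  i=23: Q-Y = 18 → S
  i=24: T-H = 12 → M
  i=25: W-R =  5 → F
  i=26: N-W = 17 → R
  i=27: P-J =  6 → G
  i=28: B-R = 10 → K
  i=29: N-V = 18 → S
  i=30: F-T = 12 → M
  i=31: L-G =  5 → F
  shifts repeat with period 6: MFRGKS

MFRGKS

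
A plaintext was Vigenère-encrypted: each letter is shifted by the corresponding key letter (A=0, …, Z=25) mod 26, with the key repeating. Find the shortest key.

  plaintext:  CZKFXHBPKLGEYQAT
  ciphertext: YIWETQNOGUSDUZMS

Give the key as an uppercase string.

  i= 0: Y-C = 22 → W
  i= 1: I-Z =  9 → J
  i= 2: W-K = 12 → M
  i= 3: E-F = 25 → Z
  i= 4: T-X = 22 → W
  i= 5: Q-H =  9 → J
  i= 6: N-B = 12 → M
  i= 7: O-P = 25 → Z
  i= 8: G-K = 22 → W
  i= 9: U-L =  9 → J
  i=10: S-G = 12 → M
  i=11: D-E = 25 → Z
  i=12: U-Y = 22 → W
  i=13: Z-Q =  9 → J
  i=14: M-A = 12 → M
  i=15: S-T = 25 → Z
  shifts repeat with period 4: WJMZ

WJMZ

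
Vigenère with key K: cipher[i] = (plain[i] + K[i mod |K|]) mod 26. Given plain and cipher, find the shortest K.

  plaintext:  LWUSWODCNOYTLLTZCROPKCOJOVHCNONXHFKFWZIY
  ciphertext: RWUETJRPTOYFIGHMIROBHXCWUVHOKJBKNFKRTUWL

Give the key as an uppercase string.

GAAMXVON

  i= 0: R-L =  6 → G
  i= 1: W-W =  0 → A
  i= 2: U-U =  0 → A
  i= 3: E-S = 12 → M
  i= 4: T-W = 23 → X
  i= 5: J-O = 21 → V
  i= 6: R-D = 14 → O
  i= 7: P-C = 13 → N
  i= 8: T-N =  6 → G
  i= 9: O-O =  0 → A
  i=10: Y-Y =  0 → A
  i=11: F-T = 12 → M
  i=12: I-L = 23 → X
  i=13: G-L = 21 → V
  i=14: H-T = 14 → O
  i=15: M-Z = 13 → N
  i=16: I-C =  6 → G
  i=17: R-R =  0 → A
  i=18: O-O =  0 → A
  i=19: B-P = 12 → M
  i=20: H-K = 23 → X
  i=21: X-C = 21 → V
  i=22: C-O = 14 → O
  i=23: W-J = 13 → N
  i=24: U-O =  6 → G
  i=25: V-V =  0 → A
  i=26: H-H =  0 → A
  i=27: O-C = 12 → M
  i=28: K-N = 23 → X
  i=29: J-O = 21 → V
  i=30: B-N = 14 → O
  i=31: K-X = 13 → N
  i=32: N-H =  6 → G
  i=33: F-F =  0 → A
  i=34: K-K =  0 → A
  i=35: R-F = 12 → M
  i=36: T-W = 23 → X
  i=37: U-Z = 21 → V
  i=38: W-I = 14 → O
  i=39: L-Y = 13 → N
  shifts repeat with period 8: GAAMXVON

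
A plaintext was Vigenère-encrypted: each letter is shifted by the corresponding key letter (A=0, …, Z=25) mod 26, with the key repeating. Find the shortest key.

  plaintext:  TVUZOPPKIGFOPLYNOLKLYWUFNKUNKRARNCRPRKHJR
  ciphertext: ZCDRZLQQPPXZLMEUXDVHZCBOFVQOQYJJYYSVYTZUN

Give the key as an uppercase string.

  i= 0: Z-T =  6 → G
  i= 1: C-V =  7 → H
  i= 2: D-U =  9 → J
  i= 3: R-Z = 18 → S
  i= 4: Z-O = 11 → L
  i= 5: L-P = 22 → W
  i= 6: Q-P =  1 → B
  i= 7: Q-K =  6 → G
  i= 8: P-I =  7 → H
  i= 9: P-G =  9 → J
  i=10: X-F = 18 → S
  i=11: Z-O = 11 → L
  i=12: L-P = 22 → W
  i=13: M-L =  1 → B
  i=14: E-Y =  6 → G
  i=15: U-N =  7 → H
  i=16: X-O =  9 → J
  i=17: D-L = 18 → S
  i=18: V-K = 11 → L
  i=19: H-L = 22 → W
  i=20: Z-Y =  1 → B
  i=21: C-W =  6 → G
  i=22: B-U =  7 → H
  i=23: O-F =  9 → J
  i=24: F-N = 18 → S
  i=25: V-K = 11 → L
  i=26: Q-U = 22 → W
  i=27: O-N =  1 → B
  i=28: Q-K =  6 → G
  i=29: Y-R =  7 → H
  i=30: J-A =  9 → J
  i=31: J-R = 18 → S
  i=32: Y-N = 11 → L
  i=33: Y-C = 22 → W
  i=34: S-R =  1 → B
  i=35: V-P =  6 → G
  i=36: Y-R =  7 → H
  i=37: T-K =  9 → J
  i=38: Z-H = 18 → S
  i=39: U-J = 11 → L
  i=40: N-R = 22 → W
  shifts repeat with period 7: GHJSLWB

GHJSLWB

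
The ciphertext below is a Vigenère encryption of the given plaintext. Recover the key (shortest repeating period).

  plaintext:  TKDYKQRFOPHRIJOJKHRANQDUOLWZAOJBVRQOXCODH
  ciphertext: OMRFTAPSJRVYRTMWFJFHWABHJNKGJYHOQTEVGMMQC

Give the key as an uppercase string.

VCOHJKYN

  i= 0: O-T = 21 → V
  i= 1: M-K =  2 → C
  i= 2: R-D = 14 → O
  i= 3: F-Y =  7 → H
  i= 4: T-K =  9 → J
  i= 5: A-Q = 10 → K
  i= 6: P-R = 24 → Y
  i= 7: S-F = 13 → N
  i= 8: J-O = 21 → V
  i= 9: R-P =  2 → C
  i=10: V-H = 14 → O
  i=11: Y-R =  7 → H
  i=12: R-I =  9 → J
  i=13: T-J = 10 → K
  i=14: M-O = 24 → Y
  i=15: W-J = 13 → N
  i=16: F-K = 21 → V
  i=17: J-H =  2 → C
  i=18: F-R = 14 → O
  i=19: H-A =  7 → H
  i=20: W-N =  9 → J
  i=21: A-Q = 10 → K
  i=22: B-D = 24 → Y
  i=23: H-U = 13 → N
  i=24: J-O = 21 → V
  i=25: N-L =  2 → C
  i=26: K-W = 14 → O
  i=27: G-Z =  7 → H
  i=28: J-A =  9 → J
  i=29: Y-O = 10 → K
  i=30: H-J = 24 → Y
  i=31: O-B = 13 → N
  i=32: Q-V = 21 → V
  i=33: T-R =  2 → C
  i=34: E-Q = 14 → O
  i=35: V-O =  7 → H
  i=36: G-X =  9 → J
  i=37: M-C = 10 → K
  i=38: M-O = 24 → Y
  i=39: Q-D = 13 → N
  i=40: C-H = 21 → V
  shifts repeat with period 8: VCOHJKYN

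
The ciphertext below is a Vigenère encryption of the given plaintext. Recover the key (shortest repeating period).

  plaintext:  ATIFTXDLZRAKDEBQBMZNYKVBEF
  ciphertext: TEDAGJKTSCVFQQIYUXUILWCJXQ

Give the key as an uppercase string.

TLVVNMHI

  i= 0: T-A = 19 → T
  i= 1: E-T = 11 → L
  i= 2: D-I = 21 → V
  i= 3: A-F = 21 → V
  i= 4: G-T = 13 → N
  i= 5: J-X = 12 → M
  i= 6: K-D =  7 → H
  i= 7: T-L =  8 → I
  i= 8: S-Z = 19 → T
  i= 9: C-R = 11 → L
  i=10: V-A = 21 → V
  i=11: F-K = 21 → V
  i=12: Q-D = 13 → N
  i=13: Q-E = 12 → M
  i=14: I-B =  7 → H
  i=15: Y-Q =  8 → I
  i=16: U-B = 19 → T
  i=17: X-M = 11 → L
  i=18: U-Z = 21 → V
  i=19: I-N = 21 → V
  i=20: L-Y = 13 → N
  i=21: W-K = 12 → M
  i=22: C-V =  7 → H
  i=23: J-B =  8 → I
  i=24: X-E = 19 → T
  i=25: Q-F = 11 → L
  shifts repeat with period 8: TLVVNMHI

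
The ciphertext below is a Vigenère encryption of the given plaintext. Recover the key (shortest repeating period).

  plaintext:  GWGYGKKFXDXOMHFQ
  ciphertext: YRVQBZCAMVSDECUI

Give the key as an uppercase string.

SVP

  i= 0: Y-G = 18 → S
  i= 1: R-W = 21 → V
  i= 2: V-G = 15 → P
  i= 3: Q-Y = 18 → S
  i= 4: B-G = 21 → V
  i= 5: Z-K = 15 → P
  i= 6: C-K = 18 → S
  i= 7: A-F = 21 → V
  i= 8: M-X = 15 → P
  i= 9: V-D = 18 → S
  i=10: S-X = 21 → V
  i=11: D-O = 15 → P
  i=12: E-M = 18 → S
  i=13: C-H = 21 → V
  i=14: U-F = 15 → P
  i=15: I-Q = 18 → S
  shifts repeat with period 3: SVP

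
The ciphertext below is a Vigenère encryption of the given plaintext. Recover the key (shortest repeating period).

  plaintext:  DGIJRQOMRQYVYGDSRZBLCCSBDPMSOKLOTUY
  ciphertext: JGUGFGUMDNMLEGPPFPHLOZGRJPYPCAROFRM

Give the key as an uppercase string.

  i= 0: J-D =  6 → G
  i= 1: G-G =  0 → A
  i= 2: U-I = 12 → M
  i= 3: G-J = 23 → X
  i= 4: F-R = 14 → O
  i= 5: G-Q = 16 → Q
  i= 6: U-O =  6 → G
  i= 7: M-M =  0 → A
  i= 8: D-R = 12 → M
  i= 9: N-Q = 23 → X
  i=10: M-Y = 14 → O
  i=11: L-V = 16 → Q
  i=12: E-Y =  6 → G
  i=13: G-G =  0 → A
  i=14: P-D = 12 → M
  i=15: P-S = 23 → X
  i=16: F-R = 14 → O
  i=17: P-Z = 16 → Q
  i=18: H-B =  6 → G
  i=19: L-L =  0 → A
  i=20: O-C = 12 → M
  i=21: Z-C = 23 → X
  i=22: G-S = 14 → O
  i=23: R-B = 16 → Q
  i=24: J-D =  6 → G
  i=25: P-P =  0 → A
  i=26: Y-M = 12 → M
  i=27: P-S = 23 → X
  i=28: C-O = 14 → O
  i=29: A-K = 16 → Q
  i=30: R-L =  6 → G
  i=31: O-O =  0 → A
  i=32: F-T = 12 → M
  i=33: R-U = 23 → X
  i=34: M-Y = 14 → O
  shifts repeat with period 6: GAMXOQ

GAMXOQ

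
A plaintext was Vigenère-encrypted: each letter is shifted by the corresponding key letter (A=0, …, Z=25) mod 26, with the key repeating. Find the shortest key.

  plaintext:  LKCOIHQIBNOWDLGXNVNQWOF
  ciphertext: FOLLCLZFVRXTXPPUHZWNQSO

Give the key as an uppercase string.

  i= 0: F-L = 20 → U
  i= 1: O-K =  4 → E
  i= 2: L-C =  9 → J
  i= 3: L-O = 23 → X
  i= 4: C-I = 20 → U
  i= 5: L-H =  4 → E
  i= 6: Z-Q =  9 → J
  i= 7: F-I = 23 → X
  i= 8: V-B = 20 → U
  i= 9: R-N =  4 → E
  i=10: X-O =  9 → J
  i=11: T-W = 23 → X
  i=12: X-D = 20 → U
  i=13: P-L =  4 → E
  i=14: P-G =  9 → J
  i=15: U-X = 23 → X
  i=16: H-N = 20 → U
  i=17: Z-V =  4 → E
  i=18: W-N =  9 → J
  i=19: N-Q = 23 → X
  i=20: Q-W = 20 → U
  i=21: S-O =  4 → E
  i=22: O-F =  9 → J
  shifts repeat with period 4: UEJX

UEJX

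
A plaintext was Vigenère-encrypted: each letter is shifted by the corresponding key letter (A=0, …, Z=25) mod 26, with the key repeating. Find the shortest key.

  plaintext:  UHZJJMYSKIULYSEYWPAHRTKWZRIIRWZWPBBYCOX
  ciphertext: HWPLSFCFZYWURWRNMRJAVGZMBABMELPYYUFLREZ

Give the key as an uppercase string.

  i= 0: H-U = 13 → N
  i= 1: W-H = 15 → P
  i= 2: P-Z = 16 → Q
  i= 3: L-J =  2 → C
  i= 4: S-J =  9 → J
  i= 5: F-M = 19 → T
  i= 6: C-Y =  4 → E
  i= 7: F-S = 13 → N
  i= 8: Z-K = 15 → P
  i= 9: Y-I = 16 → Q
  i=10: W-U =  2 → C
  i=11: U-L =  9 → J
  i=12: R-Y = 19 → T
  i=13: W-S =  4 → E
  i=14: R-E = 13 → N
  i=15: N-Y = 15 → P
  i=16: M-W = 16 → Q
  i=17: R-P =  2 → C
  i=18: J-A =  9 → J
  i=19: A-H = 19 → T
  i=20: V-R =  4 → E
  i=21: G-T = 13 → N
  i=22: Z-K = 15 → P
  i=23: M-W = 16 → Q
  i=24: B-Z =  2 → C
  i=25: A-R =  9 → J
  i=26: B-I = 19 → T
  i=27: M-I =  4 → E
  i=28: E-R = 13 → N
  i=29: L-W = 15 → P
  i=30: P-Z = 16 → Q
  i=31: Y-W =  2 → C
  i=32: Y-P =  9 → J
  i=33: U-B = 19 → T
  i=34: F-B =  4 → E
  i=35: L-Y = 13 → N
  i=36: R-C = 15 → P
  i=37: E-O = 16 → Q
  i=38: Z-X =  2 → C
  shifts repeat with period 7: NPQCJTE

NPQCJTE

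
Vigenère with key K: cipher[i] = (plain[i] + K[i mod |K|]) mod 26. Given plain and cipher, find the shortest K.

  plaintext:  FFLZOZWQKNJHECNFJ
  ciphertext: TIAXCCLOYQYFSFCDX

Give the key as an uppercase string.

  i= 0: T-F = 14 → O
  i= 1: I-F =  3 → D
  i= 2: A-L = 15 → P
  i= 3: X-Z = 24 → Y
  i= 4: C-O = 14 → O
  i= 5: C-Z =  3 → D
  i= 6: L-W = 15 → P
  i= 7: O-Q = 24 → Y
  i= 8: Y-K = 14 → O
  i= 9: Q-N =  3 → D
  i=10: Y-J = 15 → P
  i=11: F-H = 24 → Y
  i=12: S-E = 14 → O
  i=13: F-C =  3 → D
  i=14: C-N = 15 → P
  i=15: D-F = 24 → Y
  i=16: X-J = 14 → O
  shifts repeat with period 4: ODPY

ODPY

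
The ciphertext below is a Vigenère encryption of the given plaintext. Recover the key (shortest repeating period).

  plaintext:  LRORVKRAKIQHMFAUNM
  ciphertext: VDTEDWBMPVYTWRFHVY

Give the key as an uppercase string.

  i= 0: V-L = 10 → K
  i= 1: D-R = 12 → M
  i= 2: T-O =  5 → F
  i= 3: E-R = 13 → N
  i= 4: D-V =  8 → I
  i= 5: W-K = 12 → M
  i= 6: B-R = 10 → K
  i= 7: M-A = 12 → M
  i= 8: P-K =  5 → F
  i= 9: V-I = 13 → N
  i=10: Y-Q =  8 → I
  i=11: T-H = 12 → M
  i=12: W-M = 10 → K
  i=13: R-F = 12 → M
  i=14: F-A =  5 → F
  i=15: H-U = 13 → N
  i=16: V-N =  8 → I
  i=17: Y-M = 12 → M
  shifts repeat with period 6: KMFNIM

KMFNIM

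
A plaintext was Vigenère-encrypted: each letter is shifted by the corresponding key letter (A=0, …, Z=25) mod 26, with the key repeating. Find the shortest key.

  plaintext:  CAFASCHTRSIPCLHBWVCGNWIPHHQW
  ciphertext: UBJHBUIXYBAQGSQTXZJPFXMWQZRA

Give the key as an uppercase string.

SBEHJ

  i= 0: U-C = 18 → S
  i= 1: B-A =  1 → B
  i= 2: J-F =  4 → E
  i= 3: H-A =  7 → H
  i= 4: B-S =  9 → J
  i= 5: U-C = 18 → S
  i= 6: I-H =  1 → B
  i= 7: X-T =  4 → E
  i= 8: Y-R =  7 → H
  i= 9: B-S =  9 → J
  i=10: A-I = 18 → S
  i=11: Q-P =  1 → B
  i=12: G-C =  4 → E
  i=13: S-L =  7 → H
  i=14: Q-H =  9 → J
  i=15: T-B = 18 → S
  i=16: X-W =  1 → B
  i=17: Z-V =  4 → E
  i=18: J-C =  7 → H
  i=19: P-G =  9 → J
  i=20: F-N = 18 → S
  i=21: X-W =  1 → B
  i=22: M-I =  4 → E
  i=23: W-P =  7 → H
  i=24: Q-H =  9 → J
  i=25: Z-H = 18 → S
  i=26: R-Q =  1 → B
  i=27: A-W =  4 → E
  shifts repeat with period 5: SBEHJ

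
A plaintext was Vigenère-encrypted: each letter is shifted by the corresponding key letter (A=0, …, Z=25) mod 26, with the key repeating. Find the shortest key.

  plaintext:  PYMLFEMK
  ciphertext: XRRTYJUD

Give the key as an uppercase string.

ITF

  i= 0: X-P =  8 → I
  i= 1: R-Y = 19 → T
  i= 2: R-M =  5 → F
  i= 3: T-L =  8 → I
  i= 4: Y-F = 19 → T
  i= 5: J-E =  5 → F
  i= 6: U-M =  8 → I
  i= 7: D-K = 19 → T
  shifts repeat with period 3: ITF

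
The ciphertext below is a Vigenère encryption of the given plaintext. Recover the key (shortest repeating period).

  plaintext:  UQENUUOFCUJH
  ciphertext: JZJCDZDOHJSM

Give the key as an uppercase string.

  i= 0: J-U = 15 → P
  i= 1: Z-Q =  9 → J
  i= 2: J-E =  5 → F
  i= 3: C-N = 15 → P
  i= 4: D-U =  9 → J
  i= 5: Z-U =  5 → F
  i= 6: D-O = 15 → P
  i= 7: O-F =  9 → J
  i= 8: H-C =  5 → F
  i= 9: J-U = 15 → P
  i=10: S-J =  9 → J
  i=11: M-H =  5 → F
  shifts repeat with period 3: PJF

PJF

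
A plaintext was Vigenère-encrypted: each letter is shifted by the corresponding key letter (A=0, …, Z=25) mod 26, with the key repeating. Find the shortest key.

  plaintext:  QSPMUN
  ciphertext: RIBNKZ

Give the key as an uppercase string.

BQM

  i= 0: R-Q =  1 → B
  i= 1: I-S = 16 → Q
  i= 2: B-P = 12 → M
  i= 3: N-M =  1 → B
  i= 4: K-U = 16 → Q
  i= 5: Z-N = 12 → M
  shifts repeat with period 3: BQM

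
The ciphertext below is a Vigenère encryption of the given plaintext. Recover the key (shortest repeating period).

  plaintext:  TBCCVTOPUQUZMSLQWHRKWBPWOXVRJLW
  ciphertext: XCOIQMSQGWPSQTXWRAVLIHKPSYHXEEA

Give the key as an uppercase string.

EBMGVT

  i= 0: X-T =  4 → E
  i= 1: C-B =  1 → B
  i= 2: O-C = 12 → M
  i= 3: I-C =  6 → G
  i= 4: Q-V = 21 → V
  i= 5: M-T = 19 → T
  i= 6: S-O =  4 → E
  i= 7: Q-P =  1 → B
  i= 8: G-U = 12 → M
  i= 9: W-Q =  6 → G
  i=10: P-U = 21 → V
  i=11: S-Z = 19 → T
  i=12: Q-M =  4 → E
  i=13: T-S =  1 → B
  i=14: X-L = 12 → M
  i=15: W-Q =  6 → G
  i=16: R-W = 21 → V
  i=17: A-H = 19 → T
  i=18: V-R =  4 → E
  i=19: L-K =  1 → B
  i=20: I-W = 12 → M
  i=21: H-B =  6 → G
  i=22: K-P = 21 → V
  i=23: P-W = 19 → T
  i=24: S-O =  4 → E
  i=25: Y-X =  1 → B
  i=26: H-V = 12 → M
  i=27: X-R =  6 → G
  i=28: E-J = 21 → V
  i=29: E-L = 19 → T
  i=30: A-W =  4 → E
  shifts repeat with period 6: EBMGVT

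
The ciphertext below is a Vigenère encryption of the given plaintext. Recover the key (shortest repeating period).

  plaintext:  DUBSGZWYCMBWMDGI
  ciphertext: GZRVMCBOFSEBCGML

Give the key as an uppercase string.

  i= 0: G-D =  3 → D
  i= 1: Z-U =  5 → F
  i= 2: R-B = 16 → Q
  i= 3: V-S =  3 → D
  i= 4: M-G =  6 → G
  i= 5: C-Z =  3 → D
  i= 6: B-W =  5 → F
  i= 7: O-Y = 16 → Q
  i= 8: F-C =  3 → D
  i= 9: S-M =  6 → G
  i=10: E-B =  3 → D
  i=11: B-W =  5 → F
  i=12: C-M = 16 → Q
  i=13: G-D =  3 → D
  i=14: M-G =  6 → G
  i=15: L-I =  3 → D
  shifts repeat with period 5: DFQDG

DFQDG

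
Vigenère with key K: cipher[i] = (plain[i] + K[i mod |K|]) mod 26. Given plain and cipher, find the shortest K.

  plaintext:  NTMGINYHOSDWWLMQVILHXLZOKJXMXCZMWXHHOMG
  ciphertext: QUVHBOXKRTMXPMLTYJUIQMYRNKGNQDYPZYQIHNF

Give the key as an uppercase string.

DBJBTBZD

  i= 0: Q-N =  3 → D
  i= 1: U-T =  1 → B
  i= 2: V-M =  9 → J
  i= 3: H-G =  1 → B
  i= 4: B-I = 19 → T
  i= 5: O-N =  1 → B
  i= 6: X-Y = 25 → Z
  i= 7: K-H =  3 → D
  i= 8: R-O =  3 → D
  i= 9: T-S =  1 → B
  i=10: M-D =  9 → J
  i=11: X-W =  1 → B
  i=12: P-W = 19 → T
  i=13: M-L =  1 → B
  i=14: L-M = 25 → Z
  i=15: T-Q =  3 → D
  i=16: Y-V =  3 → D
  i=17: J-I =  1 → B
  i=18: U-L =  9 → J
  i=19: I-H =  1 → B
  i=20: Q-X = 19 → T
  i=21: M-L =  1 → B
  i=22: Y-Z = 25 → Z
  i=23: R-O =  3 → D
  i=24: N-K =  3 → D
  i=25: K-J =  1 → B
  i=26: G-X =  9 → J
  i=27: N-M =  1 → B
  i=28: Q-X = 19 → T
  i=29: D-C =  1 → B
  i=30: Y-Z = 25 → Z
  i=31: P-M =  3 → D
  i=32: Z-W =  3 → D
  i=33: Y-X =  1 → B
  i=34: Q-H =  9 → J
  i=35: I-H =  1 → B
  i=36: H-O = 19 → T
  i=37: N-M =  1 → B
  i=38: F-G = 25 → Z
  shifts repeat with period 8: DBJBTBZD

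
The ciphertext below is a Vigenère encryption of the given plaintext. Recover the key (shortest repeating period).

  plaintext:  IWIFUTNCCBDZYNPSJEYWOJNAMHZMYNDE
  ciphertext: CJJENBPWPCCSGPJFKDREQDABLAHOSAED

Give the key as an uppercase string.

UNBZTIC

  i= 0: C-I = 20 → U
  i= 1: J-W = 13 → N
  i= 2: J-I =  1 → B
  i= 3: E-F = 25 → Z
  i= 4: N-U = 19 → T
  i= 5: B-T =  8 → I
  i= 6: P-N =  2 → C
  i= 7: W-C = 20 → U
  i= 8: P-C = 13 → N
  i= 9: C-B =  1 → B
  i=10: C-D = 25 → Z
  i=11: S-Z = 19 → T
  i=12: G-Y =  8 → I
  i=13: P-N =  2 → C
  i=14: J-P = 20 → U
  i=15: F-S = 13 → N
  i=16: K-J =  1 → B
  i=17: D-E = 25 → Z
  i=18: R-Y = 19 → T
  i=19: E-W =  8 → I
  i=20: Q-O =  2 → C
  i=21: D-J = 20 → U
  i=22: A-N = 13 → N
  i=23: B-A =  1 → B
  i=24: L-M = 25 → Z
  i=25: A-H = 19 → T
  i=26: H-Z =  8 → I
  i=27: O-M =  2 → C
  i=28: S-Y = 20 → U
  i=29: A-N = 13 → N
  i=30: E-D =  1 → B
  i=31: D-E = 25 → Z
  shifts repeat with period 7: UNBZTIC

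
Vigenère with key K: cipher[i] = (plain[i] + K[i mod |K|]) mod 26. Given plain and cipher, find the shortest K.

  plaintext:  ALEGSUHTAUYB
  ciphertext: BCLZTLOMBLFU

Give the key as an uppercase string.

BRHT

  i= 0: B-A =  1 → B
  i= 1: C-L = 17 → R
  i= 2: L-E =  7 → H
  i= 3: Z-G = 19 → T
  i= 4: T-S =  1 → B
  i= 5: L-U = 17 → R
  i= 6: O-H =  7 → H
  i= 7: M-T = 19 → T
  i= 8: B-A =  1 → B
  i= 9: L-U = 17 → R
  i=10: F-Y =  7 → H
  i=11: U-B = 19 → T
  shifts repeat with period 4: BRHT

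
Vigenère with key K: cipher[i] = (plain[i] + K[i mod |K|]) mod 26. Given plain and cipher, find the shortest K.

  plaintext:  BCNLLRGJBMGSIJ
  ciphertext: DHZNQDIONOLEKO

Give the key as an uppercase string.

  i= 0: D-B =  2 → C
  i= 1: H-C =  5 → F
  i= 2: Z-N = 12 → M
  i= 3: N-L =  2 → C
  i= 4: Q-L =  5 → F
  i= 5: D-R = 12 → M
  i= 6: I-G =  2 → C
  i= 7: O-J =  5 → F
  i= 8: N-B = 12 → M
  i= 9: O-M =  2 → C
  i=10: L-G =  5 → F
  i=11: E-S = 12 → M
  i=12: K-I =  2 → C
  i=13: O-J =  5 → F
  shifts repeat with period 3: CFM

CFM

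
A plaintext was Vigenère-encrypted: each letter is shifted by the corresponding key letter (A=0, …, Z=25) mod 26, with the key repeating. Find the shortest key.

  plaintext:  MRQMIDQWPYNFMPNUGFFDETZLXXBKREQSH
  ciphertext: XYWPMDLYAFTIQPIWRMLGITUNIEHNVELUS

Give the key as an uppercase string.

LHGDEAVC

  i= 0: X-M = 11 → L
  i= 1: Y-R =  7 → H
  i= 2: W-Q =  6 → G
  i= 3: P-M =  3 → D
  i= 4: M-I =  4 → E
  i= 5: D-D =  0 → A
  i= 6: L-Q = 21 → V
  i= 7: Y-W =  2 → C
  i= 8: A-P = 11 → L
  i= 9: F-Y =  7 → H
  i=10: T-N =  6 → G
  i=11: I-F =  3 → D
  i=12: Q-M =  4 → E
  i=13: P-P =  0 → A
  i=14: I-N = 21 → V
  i=15: W-U =  2 → C
  i=16: R-G = 11 → L
  i=17: M-F =  7 → H
  i=18: L-F =  6 → G
  i=19: G-D =  3 → D
  i=20: I-E =  4 → E
  i=21: T-T =  0 → A
  i=22: U-Z = 21 → V
  i=23: N-L =  2 → C
  i=24: I-X = 11 → L
  i=25: E-X =  7 → H
  i=26: H-B =  6 → G
  i=27: N-K =  3 → D
  i=28: V-R =  4 → E
  i=29: E-E =  0 → A
  i=30: L-Q = 21 → V
  i=31: U-S =  2 → C
  i=32: S-H = 11 → L
  shifts repeat with period 8: LHGDEAVC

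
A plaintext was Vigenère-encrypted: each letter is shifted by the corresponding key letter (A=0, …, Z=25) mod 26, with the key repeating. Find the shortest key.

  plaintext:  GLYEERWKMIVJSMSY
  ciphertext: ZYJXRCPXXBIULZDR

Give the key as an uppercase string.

  i= 0: Z-G = 19 → T
  i= 1: Y-L = 13 → N
  i= 2: J-Y = 11 → L
  i= 3: X-E = 19 → T
  i= 4: R-E = 13 → N
  i= 5: C-R = 11 → L
  i= 6: P-W = 19 → T
  i= 7: X-K = 13 → N
  i= 8: X-M = 11 → L
  i= 9: B-I = 19 → T
  i=10: I-V = 13 → N
  i=11: U-J = 11 → L
  i=12: L-S = 19 → T
  i=13: Z-M = 13 → N
  i=14: D-S = 11 → L
  i=15: R-Y = 19 → T
  shifts repeat with period 3: TNL

TNL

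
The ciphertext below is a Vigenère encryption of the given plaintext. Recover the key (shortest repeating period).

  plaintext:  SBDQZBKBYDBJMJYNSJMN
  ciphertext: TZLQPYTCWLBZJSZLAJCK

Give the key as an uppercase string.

BYIAQXJ

  i= 0: T-S =  1 → B
  i= 1: Z-B = 24 → Y
  i= 2: L-D =  8 → I
  i= 3: Q-Q =  0 → A
  i= 4: P-Z = 16 → Q
  i= 5: Y-B = 23 → X
  i= 6: T-K =  9 → J
  i= 7: C-B =  1 → B
  i= 8: W-Y = 24 → Y
  i= 9: L-D =  8 → I
  i=10: B-B =  0 → A
  i=11: Z-J = 16 → Q
  i=12: J-M = 23 → X
  i=13: S-J =  9 → J
  i=14: Z-Y =  1 → B
  i=15: L-N = 24 → Y
  i=16: A-S =  8 → I
  i=17: J-J =  0 → A
  i=18: C-M = 16 → Q
  i=19: K-N = 23 → X
  shifts repeat with period 7: BYIAQXJ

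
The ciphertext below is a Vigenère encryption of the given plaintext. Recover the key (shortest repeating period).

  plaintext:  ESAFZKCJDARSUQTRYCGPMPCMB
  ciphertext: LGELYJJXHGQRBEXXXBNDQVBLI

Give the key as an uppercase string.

HOEGZZ

  i= 0: L-E =  7 → H
  i= 1: G-S = 14 → O
  i= 2: E-A =  4 → E
  i= 3: L-F =  6 → G
  i= 4: Y-Z = 25 → Z
  i= 5: J-K = 25 → Z
  i= 6: J-C =  7 → H
  i= 7: X-J = 14 → O
  i= 8: H-D =  4 → E
  i= 9: G-A =  6 → G
  i=10: Q-R = 25 → Z
  i=11: R-S = 25 → Z
  i=12: B-U =  7 → H
  i=13: E-Q = 14 → O
  i=14: X-T =  4 → E
  i=15: X-R =  6 → G
  i=16: X-Y = 25 → Z
  i=17: B-C = 25 → Z
  i=18: N-G =  7 → H
  i=19: D-P = 14 → O
  i=20: Q-M =  4 → E
  i=21: V-P =  6 → G
  i=22: B-C = 25 → Z
  i=23: L-M = 25 → Z
  i=24: I-B =  7 → H
  shifts repeat with period 6: HOEGZZ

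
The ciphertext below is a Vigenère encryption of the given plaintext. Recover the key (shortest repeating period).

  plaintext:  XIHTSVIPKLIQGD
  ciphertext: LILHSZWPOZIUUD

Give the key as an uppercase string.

OAE

  i= 0: L-X = 14 → O
  i= 1: I-I =  0 → A
  i= 2: L-H =  4 → E
  i= 3: H-T = 14 → O
  i= 4: S-S =  0 → A
  i= 5: Z-V =  4 → E
  i= 6: W-I = 14 → O
  i= 7: P-P =  0 → A
  i= 8: O-K =  4 → E
  i= 9: Z-L = 14 → O
  i=10: I-I =  0 → A
  i=11: U-Q =  4 → E
  i=12: U-G = 14 → O
  i=13: D-D =  0 → A
  shifts repeat with period 3: OAE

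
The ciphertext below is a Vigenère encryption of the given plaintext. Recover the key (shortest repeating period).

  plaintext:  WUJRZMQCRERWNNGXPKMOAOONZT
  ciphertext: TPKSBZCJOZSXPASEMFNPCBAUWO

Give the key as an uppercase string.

  i= 0: T-W = 23 → X
  i= 1: P-U = 21 → V
  i= 2: K-J =  1 → B
  i= 3: S-R =  1 → B
  i= 4: B-Z =  2 → C
  i= 5: Z-M = 13 → N
  i= 6: C-Q = 12 → M
  i= 7: J-C =  7 → H
  i= 8: O-R = 23 → X
  i= 9: Z-E = 21 → V
  i=10: S-R =  1 → B
  i=11: X-W =  1 → B
  i=12: P-N =  2 → C
  i=13: A-N = 13 → N
  i=14: S-G = 12 → M
  i=15: E-X =  7 → H
  i=16: M-P = 23 → X
  i=17: F-K = 21 → V
  i=18: N-M =  1 → B
  i=19: P-O =  1 → B
  i=20: C-A =  2 → C
  i=21: B-O = 13 → N
  i=22: A-O = 12 → M
  i=23: U-N =  7 → H
  i=24: W-Z = 23 → X
  i=25: O-T = 21 → V
  shifts repeat with period 8: XVBBCNMH

XVBBCNMH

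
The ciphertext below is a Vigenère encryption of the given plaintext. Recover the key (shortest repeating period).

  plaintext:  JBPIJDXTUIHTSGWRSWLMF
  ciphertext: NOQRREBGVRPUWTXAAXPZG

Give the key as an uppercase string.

ENBJIB

  i= 0: N-J =  4 → E
  i= 1: O-B = 13 → N
  i= 2: Q-P =  1 → B
  i= 3: R-I =  9 → J
  i= 4: R-J =  8 → I
  i= 5: E-D =  1 → B
  i= 6: B-X =  4 → E
  i= 7: G-T = 13 → N
  i= 8: V-U =  1 → B
  i= 9: R-I =  9 → J
  i=10: P-H =  8 → I
  i=11: U-T =  1 → B
  i=12: W-S =  4 → E
  i=13: T-G = 13 → N
  i=14: X-W =  1 → B
  i=15: A-R =  9 → J
  i=16: A-S =  8 → I
  i=17: X-W =  1 → B
  i=18: P-L =  4 → E
  i=19: Z-M = 13 → N
  i=20: G-F =  1 → B
  shifts repeat with period 6: ENBJIB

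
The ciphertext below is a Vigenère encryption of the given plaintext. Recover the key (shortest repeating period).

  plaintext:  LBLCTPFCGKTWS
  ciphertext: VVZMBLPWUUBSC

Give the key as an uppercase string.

  i= 0: V-L = 10 → K
  i= 1: V-B = 20 → U
  i= 2: Z-L = 14 → O
  i= 3: M-C = 10 → K
  i= 4: B-T =  8 → I
  i= 5: L-P = 22 → W
  i= 6: P-F = 10 → K
  i= 7: W-C = 20 → U
  i= 8: U-G = 14 → O
  i= 9: U-K = 10 → K
  i=10: B-T =  8 → I
  i=11: S-W = 22 → W
  i=12: C-S = 10 → K
  shifts repeat with period 6: KUOKIW

KUOKIW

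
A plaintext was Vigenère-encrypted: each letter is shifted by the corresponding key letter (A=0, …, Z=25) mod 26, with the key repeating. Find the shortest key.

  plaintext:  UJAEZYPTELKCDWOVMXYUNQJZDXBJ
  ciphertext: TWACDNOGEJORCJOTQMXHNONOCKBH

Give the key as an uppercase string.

ZNAYEP

  i= 0: T-U = 25 → Z
  i= 1: W-J = 13 → N
  i= 2: A-A =  0 → A
  i= 3: C-E = 24 → Y
  i= 4: D-Z =  4 → E
  i= 5: N-Y = 15 → P
  i= 6: O-P = 25 → Z
  i= 7: G-T = 13 → N
  i= 8: E-E =  0 → A
  i= 9: J-L = 24 → Y
  i=10: O-K =  4 → E
  i=11: R-C = 15 → P
  i=12: C-D = 25 → Z
  i=13: J-W = 13 → N
  i=14: O-O =  0 → A
  i=15: T-V = 24 → Y
  i=16: Q-M =  4 → E
  i=17: M-X = 15 → P
  i=18: X-Y = 25 → Z
  i=19: H-U = 13 → N
  i=20: N-N =  0 → A
  i=21: O-Q = 24 → Y
  i=22: N-J =  4 → E
  i=23: O-Z = 15 → P
  i=24: C-D = 25 → Z
  i=25: K-X = 13 → N
  i=26: B-B =  0 → A
  i=27: H-J = 24 → Y
  shifts repeat with period 6: ZNAYEP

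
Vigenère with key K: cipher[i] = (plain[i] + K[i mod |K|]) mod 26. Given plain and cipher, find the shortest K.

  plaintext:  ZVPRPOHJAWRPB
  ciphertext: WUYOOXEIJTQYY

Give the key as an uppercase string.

  i= 0: W-Z = 23 → X
  i= 1: U-V = 25 → Z
  i= 2: Y-P =  9 → J
  i= 3: O-R = 23 → X
  i= 4: O-P = 25 → Z
  i= 5: X-O =  9 → J
  i= 6: E-H = 23 → X
  i= 7: I-J = 25 → Z
  i= 8: J-A =  9 → J
  i= 9: T-W = 23 → X
  i=10: Q-R = 25 → Z
  i=11: Y-P =  9 → J
  i=12: Y-B = 23 → X
  shifts repeat with period 3: XZJ

XZJ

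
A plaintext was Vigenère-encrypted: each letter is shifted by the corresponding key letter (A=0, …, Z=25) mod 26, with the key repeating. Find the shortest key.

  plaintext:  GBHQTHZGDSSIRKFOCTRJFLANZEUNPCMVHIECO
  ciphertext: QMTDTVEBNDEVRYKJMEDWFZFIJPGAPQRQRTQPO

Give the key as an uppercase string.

  i= 0: Q-G = 10 → K
  i= 1: M-B = 11 → L
  i= 2: T-H = 12 → M
  i= 3: D-Q = 13 → N
  i= 4: T-T =  0 → A
  i= 5: V-H = 14 → O
  i= 6: E-Z =  5 → F
  i= 7: B-G = 21 → V
  i= 8: N-D = 10 → K
  i= 9: D-S = 11 → L
  i=10: E-S = 12 → M
  i=11: V-I = 13 → N
  i=12: R-R =  0 → A
  i=13: Y-K = 14 → O
  i=14: K-F =  5 → F
  i=15: J-O = 21 → V
  i=16: M-C = 10 → K
  i=17: E-T = 11 → L
  i=18: D-R = 12 → M
  i=19: W-J = 13 → N
  i=20: F-F =  0 → A
  i=21: Z-L = 14 → O
  i=22: F-A =  5 → F
  i=23: I-N = 21 → V
  i=24: J-Z = 10 → K
  i=25: P-E = 11 → L
  i=26: G-U = 12 → M
  i=27: A-N = 13 → N
  i=28: P-P =  0 → A
  i=29: Q-C = 14 → O
  i=30: R-M =  5 → F
  i=31: Q-V = 21 → V
  i=32: R-H = 10 → K
  i=33: T-I = 11 → L
  i=34: Q-E = 12 → M
  i=35: P-C = 13 → N
  i=36: O-O =  0 → A
  shifts repeat with period 8: KLMNAOFV

KLMNAOFV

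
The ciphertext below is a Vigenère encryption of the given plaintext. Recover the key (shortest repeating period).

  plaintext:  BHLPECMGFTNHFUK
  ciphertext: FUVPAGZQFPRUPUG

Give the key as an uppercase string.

  i= 0: F-B =  4 → E
  i= 1: U-H = 13 → N
  i= 2: V-L = 10 → K
  i= 3: P-P =  0 → A
  i= 4: A-E = 22 → W
  i= 5: G-C =  4 → E
  i= 6: Z-M = 13 → N
  i= 7: Q-G = 10 → K
  i= 8: F-F =  0 → A
  i= 9: P-T = 22 → W
  i=10: R-N =  4 → E
  i=11: U-H = 13 → N
  i=12: P-F = 10 → K
  i=13: U-U =  0 → A
  i=14: G-K = 22 → W
  shifts repeat with period 5: ENKAW

ENKAW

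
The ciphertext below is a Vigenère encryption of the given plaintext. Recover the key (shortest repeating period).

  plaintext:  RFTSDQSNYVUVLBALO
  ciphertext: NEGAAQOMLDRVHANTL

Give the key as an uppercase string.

  i= 0: N-R = 22 → W
  i= 1: E-F = 25 → Z
  i= 2: G-T = 13 → N
  i= 3: A-S =  8 → I
  i= 4: A-D = 23 → X
  i= 5: Q-Q =  0 → A
  i= 6: O-S = 22 → W
  i= 7: M-N = 25 → Z
  i= 8: L-Y = 13 → N
  i= 9: D-V =  8 → I
  i=10: R-U = 23 → X
  i=11: V-V =  0 → A
  i=12: H-L = 22 → W
  i=13: A-B = 25 → Z
  i=14: N-A = 13 → N
  i=15: T-L =  8 → I
  i=16: L-O = 23 → X
  shifts repeat with period 6: WZNIXA

WZNIXA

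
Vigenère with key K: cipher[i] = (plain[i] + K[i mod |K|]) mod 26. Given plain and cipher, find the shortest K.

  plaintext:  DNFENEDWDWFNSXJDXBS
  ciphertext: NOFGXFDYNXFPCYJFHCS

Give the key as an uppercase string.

KBAC

  i= 0: N-D = 10 → K
  i= 1: O-N =  1 → B
  i= 2: F-F =  0 → A
  i= 3: G-E =  2 → C
  i= 4: X-N = 10 → K
  i= 5: F-E =  1 → B
  i= 6: D-D =  0 → A
  i= 7: Y-W =  2 → C
  i= 8: N-D = 10 → K
  i= 9: X-W =  1 → B
  i=10: F-F =  0 → A
  i=11: P-N =  2 → C
  i=12: C-S = 10 → K
  i=13: Y-X =  1 → B
  i=14: J-J =  0 → A
  i=15: F-D =  2 → C
  i=16: H-X = 10 → K
  i=17: C-B =  1 → B
  i=18: S-S =  0 → A
  shifts repeat with period 4: KBAC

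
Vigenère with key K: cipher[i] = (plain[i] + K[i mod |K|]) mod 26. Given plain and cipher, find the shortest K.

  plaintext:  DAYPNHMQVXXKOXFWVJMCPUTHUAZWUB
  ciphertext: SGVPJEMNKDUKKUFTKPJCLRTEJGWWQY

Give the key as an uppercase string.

  i= 0: S-D = 15 → P
  i= 1: G-A =  6 → G
  i= 2: V-Y = 23 → X
  i= 3: P-P =  0 → A
  i= 4: J-N = 22 → W
  i= 5: E-H = 23 → X
  i= 6: M-M =  0 → A
  i= 7: N-Q = 23 → X
  i= 8: K-V = 15 → P
  i= 9: D-X =  6 → G
  i=10: U-X = 23 → X
  i=11: K-K =  0 → A
  i=12: K-O = 22 → W
  i=13: U-X = 23 → X
  i=14: F-F =  0 → A
  i=15: T-W = 23 → X
  i=16: K-V = 15 → P
  i=17: P-J =  6 → G
  i=18: J-M = 23 → X
  i=19: C-C =  0 → A
  i=20: L-P = 22 → W
  i=21: R-U = 23 → X
  i=22: T-T =  0 → A
  i=23: E-H = 23 → X
  i=24: J-U = 15 → P
  i=25: G-A =  6 → G
  i=26: W-Z = 23 → X
  i=27: W-W =  0 → A
  i=28: Q-U = 22 → W
  i=29: Y-B = 23 → X
  shifts repeat with period 8: PGXAWXAX

PGXAWXAX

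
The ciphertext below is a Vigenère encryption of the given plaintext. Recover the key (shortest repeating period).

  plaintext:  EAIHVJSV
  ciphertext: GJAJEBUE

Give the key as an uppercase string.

CJS

  i= 0: G-E =  2 → C
  i= 1: J-A =  9 → J
  i= 2: A-I = 18 → S
  i= 3: J-H =  2 → C
  i= 4: E-V =  9 → J
  i= 5: B-J = 18 → S
  i= 6: U-S =  2 → C
  i= 7: E-V =  9 → J
  shifts repeat with period 3: CJS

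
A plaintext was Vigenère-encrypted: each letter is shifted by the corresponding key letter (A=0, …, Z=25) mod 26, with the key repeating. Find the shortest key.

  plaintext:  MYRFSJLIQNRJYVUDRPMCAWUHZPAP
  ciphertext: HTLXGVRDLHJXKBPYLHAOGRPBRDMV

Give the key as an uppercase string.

  i= 0: H-M = 21 → V
  i= 1: T-Y = 21 → V
  i= 2: L-R = 20 → U
  i= 3: X-F = 18 → S
  i= 4: G-S = 14 → O
  i= 5: V-J = 12 → M
  i= 6: R-L =  6 → G
  i= 7: D-I = 21 → V
  i= 8: L-Q = 21 → V
  i= 9: H-N = 20 → U
  i=10: J-R = 18 → S
  i=11: X-J = 14 → O
  i=12: K-Y = 12 → M
  i=13: B-V =  6 → G
  i=14: P-U = 21 → V
  i=15: Y-D = 21 → V
  i=16: L-R = 20 → U
  i=17: H-P = 18 → S
  i=18: A-M = 14 → O
  i=19: O-C = 12 → M
  i=20: G-A =  6 → G
  i=21: R-W = 21 → V
  i=22: P-U = 21 → V
  i=23: B-H = 20 → U
  i=24: R-Z = 18 → S
  i=25: D-P = 14 → O
  i=26: M-A = 12 → M
  i=27: V-P =  6 → G
  shifts repeat with period 7: VVUSOMG

VVUSOMG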